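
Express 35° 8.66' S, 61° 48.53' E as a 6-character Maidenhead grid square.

MF04vu

Shift to the Maidenhead origin (180°W, 90°S): lon 241.8088, lat 54.8557.
Field: lon ⌊241.8088/20⌋ = 12 → M; lat ⌊54.8557/10⌋ = 5 → F.
Square: lon ⌊1.8088/2⌋ = 0; lat ⌊4.8557/1⌋ = 4.
Subsquare: lon ⌊1.8088/0.0833333⌋ = 21 → v; lat ⌊0.8557/0.0416667⌋ = 20 → u.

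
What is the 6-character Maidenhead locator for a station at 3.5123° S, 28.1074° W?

HI56wl

Offset from 180°W / 90°S: lon 151.8926°, lat 86.4877°.
Field: lon ⌊151.8926/20⌋ = 7 → H; lat ⌊86.4877/10⌋ = 8 → I.
Square: lon ⌊11.8926/2⌋ = 5; lat ⌊6.4877/1⌋ = 6.
Subsquare: lon ⌊1.8926/0.0833333⌋ = 22 → w; lat ⌊0.4877/0.0416667⌋ = 11 → l.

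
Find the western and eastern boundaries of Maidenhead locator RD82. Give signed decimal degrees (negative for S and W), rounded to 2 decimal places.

176.00, 178.00

Field R=17, D=3: +17·20° lon, +3·10° lat → SW at lon 160°, lat -60°.
Square 8, 2: +8·2° lon, +2·1° lat → SW at lon 176°, lat -58°.
Cell spans 2° lon × 1° lat.
west 176.00, east 178.00.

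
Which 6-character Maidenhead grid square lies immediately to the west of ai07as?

RI97xs

Longitude subsquare a = 0; −1 → -1, wraps to 23 = x, carry into square.
Longitude square 0; −1 → -1, wraps to 9, carry into field.
Longitude field A = 0; −1 → -1, wraps to 17 = R, wrapping around the antimeridian.
The latitude characters are unchanged.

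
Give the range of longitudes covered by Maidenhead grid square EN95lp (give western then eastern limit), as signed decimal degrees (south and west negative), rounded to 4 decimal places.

-81.0833, -81.0000

Field E=4, N=13: +4·20° lon, +13·10° lat → SW at lon -100°, lat 40°.
Square 9, 5: +9·2° lon, +5·1° lat → SW at lon -82°, lat 45°.
Subsquare l=11, p=15: +11·0.0833333° lon, +15·0.0416667° lat → SW at lon -81.0833°, lat 45.625°.
Cell spans 0.0833333° lon × 0.0416667° lat.
west -81.0833, east -81.0000.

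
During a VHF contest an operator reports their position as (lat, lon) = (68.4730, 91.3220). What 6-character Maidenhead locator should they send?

Shift to the Maidenhead origin (180°W, 90°S): lon 271.3220, lat 158.4730.
Field: lon ⌊271.3220/20⌋ = 13 → N; lat ⌊158.4730/10⌋ = 15 → P.
Square: lon ⌊11.3220/2⌋ = 5; lat ⌊8.4730/1⌋ = 8.
Subsquare: lon ⌊1.3220/0.0833333⌋ = 15 → p; lat ⌊0.4730/0.0416667⌋ = 11 → l.

NP58pl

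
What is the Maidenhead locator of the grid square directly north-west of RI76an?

Longitude subsquare a = 0; −1 → -1, wraps to 23 = x, carry into square.
Longitude square 7; −1 → 6.
Latitude subsquare n = 13; +1 → 14 = o.

RI66xo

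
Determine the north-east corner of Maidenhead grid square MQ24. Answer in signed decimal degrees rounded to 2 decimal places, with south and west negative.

75.00, 66.00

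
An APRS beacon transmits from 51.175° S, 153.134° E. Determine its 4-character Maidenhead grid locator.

QD68

Shift to the Maidenhead origin (180°W, 90°S): lon 333.13, lat 38.83.
Field: lon ⌊333.13/20⌋ = 16 → Q; lat ⌊38.83/10⌋ = 3 → D.
Square: lon ⌊13.13/2⌋ = 6; lat ⌊8.83/1⌋ = 8.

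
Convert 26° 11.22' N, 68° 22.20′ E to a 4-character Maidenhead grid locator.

ML46

Add 180° to longitude and 90° to latitude: 248.37, 116.19.
Field: lon ⌊248.37/20⌋ = 12 → M; lat ⌊116.19/10⌋ = 11 → L.
Square: lon ⌊8.37/2⌋ = 4; lat ⌊6.19/1⌋ = 6.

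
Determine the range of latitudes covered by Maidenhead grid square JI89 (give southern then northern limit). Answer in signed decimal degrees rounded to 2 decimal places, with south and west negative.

Field J=9, I=8: +9·20° lon, +8·10° lat → SW at lon 0°, lat -10°.
Square 8, 9: +8·2° lon, +9·1° lat → SW at lon 16°, lat -1°.
Cell spans 2° lon × 1° lat.
south -1.00, north 0.00.

-1.00, 0.00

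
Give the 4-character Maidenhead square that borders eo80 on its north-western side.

EO71

Longitude square 8; −1 → 7.
Latitude square 0; +1 → 1.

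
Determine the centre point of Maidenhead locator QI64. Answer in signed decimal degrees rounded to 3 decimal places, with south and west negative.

-5.500, 153.000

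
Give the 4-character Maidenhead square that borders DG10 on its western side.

Longitude square 1; −1 → 0.
The latitude characters are unchanged.

DG00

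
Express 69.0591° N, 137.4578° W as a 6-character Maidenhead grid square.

CP19gb

Add 180° to longitude and 90° to latitude: 42.5422, 159.0591.
Field: 42.5422/20 → 2 → C, 159.0591/10 → 15 → P; chars CP.
Square: 2.5422/2 → 1, 9.0591/1 → 9; chars 19.
Subsquare: 0.5422/0.0833333 → 6 → g, 0.0591/0.0416667 → 1 → b; chars gb.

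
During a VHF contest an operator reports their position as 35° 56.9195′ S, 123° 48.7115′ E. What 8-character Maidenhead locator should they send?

PF14vb72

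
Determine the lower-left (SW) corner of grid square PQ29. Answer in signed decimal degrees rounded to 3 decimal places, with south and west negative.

79.000, 124.000

Field P=15, Q=16: +15·20° lon, +16·10° lat → SW at lon 120°, lat 70°.
Square 2, 9: +2·2° lon, +9·1° lat → SW at lon 124°, lat 79°.
latitude 79.000, longitude 124.000.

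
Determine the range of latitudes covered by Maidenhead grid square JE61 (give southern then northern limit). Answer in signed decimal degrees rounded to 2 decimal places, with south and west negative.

Field J=9, E=4: +9·20° lon, +4·10° lat → SW at lon 0°, lat -50°.
Square 6, 1: +6·2° lon, +1·1° lat → SW at lon 12°, lat -49°.
Cell spans 2° lon × 1° lat.
south -49.00, north -48.00.

-49.00, -48.00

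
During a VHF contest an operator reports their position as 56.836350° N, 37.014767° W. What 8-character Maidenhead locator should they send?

Shift to the Maidenhead origin (180°W, 90°S): lon 142.98523, lat 146.83635.
Field: 142.98523/20 → 7 → H, 146.83635/10 → 14 → O; chars HO.
Square: 2.98523/2 → 1, 6.83635/1 → 6; chars 16.
Subsquare: 0.98523/0.0833333 → 11 → l, 0.83635/0.0416667 → 20 → u; chars lu.
Extended square: 0.06857/0.00833333 → 8, 0.00302/0.00416667 → 0; chars 80.

HO16lu80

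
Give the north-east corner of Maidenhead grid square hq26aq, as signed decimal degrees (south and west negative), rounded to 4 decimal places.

Field H=7, Q=16: +7·20° lon, +16·10° lat → SW at lon -40°, lat 70°.
Square 2, 6: +2·2° lon, +6·1° lat → SW at lon -36°, lat 76°.
Subsquare a=0, q=16: +0·0.0833333° lon, +16·0.0416667° lat → SW at lon -36°, lat 76.6667°.
Cell spans 0.0833333° lon × 0.0416667° lat. NE corner is SW corner plus one full cell.
latitude 76.7083, longitude -35.9167.

76.7083, -35.9167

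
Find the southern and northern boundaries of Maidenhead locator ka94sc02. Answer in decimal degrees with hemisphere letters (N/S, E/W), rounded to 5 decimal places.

Field K=10, A=0: +10·20° lon, +0·10° lat → SW at lon 20°, lat -90°.
Square 9, 4: +9·2° lon, +4·1° lat → SW at lon 38°, lat -86°.
Subsquare s=18, c=2: +18·0.0833333° lon, +2·0.0416667° lat → SW at lon 39.5°, lat -85.9167°.
Extended square 0, 2: +0·0.00833333° lon, +2·0.00416667° lat → SW at lon 39.5°, lat -85.9083°.
Cell spans 0.00833333° lon × 0.00416667° lat.
south 85.90833° S, north 85.90417° S.

85.90833° S, 85.90417° S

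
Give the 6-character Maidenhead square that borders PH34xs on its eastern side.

PH44as

Longitude subsquare x = 23; +1 → 24, wraps to 0 = a, carry into square.
Longitude square 3; +1 → 4.
The latitude characters are unchanged.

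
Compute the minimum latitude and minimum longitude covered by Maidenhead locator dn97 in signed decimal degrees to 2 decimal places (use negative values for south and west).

47.00, -102.00

Field D=3, N=13: +3·20° lon, +13·10° lat → SW at lon -120°, lat 40°.
Square 9, 7: +9·2° lon, +7·1° lat → SW at lon -102°, lat 47°.
latitude 47.00, longitude -102.00.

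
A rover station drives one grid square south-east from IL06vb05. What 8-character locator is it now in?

IL06vb14

Longitude extended square 0; +1 → 1.
Latitude extended square 5; −1 → 4.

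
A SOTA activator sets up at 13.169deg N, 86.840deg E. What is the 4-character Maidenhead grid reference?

Add 180° to longitude and 90° to latitude: 266.84, 103.17.
Field: lon ⌊266.84/20⌋ = 13 → N; lat ⌊103.17/10⌋ = 10 → K.
Square: lon ⌊6.84/2⌋ = 3; lat ⌊3.17/1⌋ = 3.

NK33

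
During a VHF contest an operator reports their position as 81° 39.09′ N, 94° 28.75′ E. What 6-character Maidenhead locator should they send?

NR71fp

Offset from 180°W / 90°S: lon 274.4792°, lat 171.6515°.
Field: 274.4792/20 → 13 → N, 171.6515/10 → 17 → R; chars NR.
Square: 14.4792/2 → 7, 1.6515/1 → 1; chars 71.
Subsquare: 0.4792/0.0833333 → 5 → f, 0.6515/0.0416667 → 15 → p; chars fp.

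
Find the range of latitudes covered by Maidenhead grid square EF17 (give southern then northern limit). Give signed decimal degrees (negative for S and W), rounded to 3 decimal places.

-33.000, -32.000

Field E=4, F=5: +4·20° lon, +5·10° lat → SW at lon -100°, lat -40°.
Square 1, 7: +1·2° lon, +7·1° lat → SW at lon -98°, lat -33°.
Cell spans 2° lon × 1° lat.
south -33.000, north -32.000.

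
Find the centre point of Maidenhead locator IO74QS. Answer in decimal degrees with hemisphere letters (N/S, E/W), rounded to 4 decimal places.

Field I=8, O=14: +8·20° lon, +14·10° lat → SW at lon -20°, lat 50°.
Square 7, 4: +7·2° lon, +4·1° lat → SW at lon -6°, lat 54°.
Subsquare q=16, s=18: +16·0.0833333° lon, +18·0.0416667° lat → SW at lon -4.66667°, lat 54.75°.
Cell spans 0.0833333° lon × 0.0416667° lat. Centre is SW corner plus half of each.
latitude 54.7708° N, longitude 4.6250° W.

54.7708° N, 4.6250° W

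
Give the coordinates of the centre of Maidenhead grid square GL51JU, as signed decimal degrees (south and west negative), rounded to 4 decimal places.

21.8542, -49.2083

Field G=6, L=11: +6·20° lon, +11·10° lat → SW at lon -60°, lat 20°.
Square 5, 1: +5·2° lon, +1·1° lat → SW at lon -50°, lat 21°.
Subsquare j=9, u=20: +9·0.0833333° lon, +20·0.0416667° lat → SW at lon -49.25°, lat 21.8333°.
Cell spans 0.0833333° lon × 0.0416667° lat. Centre is SW corner plus half of each.
latitude 21.8542, longitude -49.2083.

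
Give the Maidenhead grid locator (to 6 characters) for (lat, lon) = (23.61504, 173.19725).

RL63oo

Offset from 180°W / 90°S: lon 353.1972°, lat 113.6150°.
Field: 353.1972/20 → 17 → R, 113.6150/10 → 11 → L; chars RL.
Square: 13.1972/2 → 6, 3.6150/1 → 3; chars 63.
Subsquare: 1.1972/0.0833333 → 14 → o, 0.6150/0.0416667 → 14 → o; chars oo.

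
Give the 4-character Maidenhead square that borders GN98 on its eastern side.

Longitude square 9; +1 → 10, wraps to 0, carry into field.
Longitude field G = 6; +1 → 7 = H.
The latitude characters are unchanged.

HN08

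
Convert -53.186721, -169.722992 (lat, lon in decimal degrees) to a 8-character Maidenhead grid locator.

AD56dt35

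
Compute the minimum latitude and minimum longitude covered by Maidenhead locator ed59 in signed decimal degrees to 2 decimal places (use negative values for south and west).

-51.00, -90.00

Field E=4, D=3: +4·20° lon, +3·10° lat → SW at lon -100°, lat -60°.
Square 5, 9: +5·2° lon, +9·1° lat → SW at lon -90°, lat -51°.
latitude -51.00, longitude -90.00.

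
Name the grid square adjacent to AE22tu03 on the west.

AE22su93

Longitude extended square 0; −1 → -1, wraps to 9, carry into subsquare.
Longitude subsquare t = 19; −1 → 18 = s.
The latitude characters are unchanged.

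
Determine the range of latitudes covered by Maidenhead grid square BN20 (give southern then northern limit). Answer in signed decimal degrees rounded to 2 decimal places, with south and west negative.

Field B=1, N=13: +1·20° lon, +13·10° lat → SW at lon -160°, lat 40°.
Square 2, 0: +2·2° lon, +0·1° lat → SW at lon -156°, lat 40°.
Cell spans 2° lon × 1° lat.
south 40.00, north 41.00.

40.00, 41.00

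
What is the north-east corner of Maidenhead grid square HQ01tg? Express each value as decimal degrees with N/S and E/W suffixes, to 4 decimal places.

Field H=7, Q=16: +7·20° lon, +16·10° lat → SW at lon -40°, lat 70°.
Square 0, 1: +0·2° lon, +1·1° lat → SW at lon -40°, lat 71°.
Subsquare t=19, g=6: +19·0.0833333° lon, +6·0.0416667° lat → SW at lon -38.4167°, lat 71.25°.
Cell spans 0.0833333° lon × 0.0416667° lat. NE corner is SW corner plus one full cell.
latitude 71.2917° N, longitude 38.3333° W.

71.2917° N, 38.3333° W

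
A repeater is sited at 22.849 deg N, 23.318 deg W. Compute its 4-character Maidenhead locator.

Shift to the Maidenhead origin (180°W, 90°S): lon 156.68, lat 112.85.
Field (20°×10°, letters A–R): lon ⌊156.68/20⌋ = 7 → H; lat ⌊112.85/10⌋ = 11 → L.
Square (2°×1°, digits 0–9): lon ⌊16.68/2⌋ = 8; lat ⌊2.85/1⌋ = 2.

HL82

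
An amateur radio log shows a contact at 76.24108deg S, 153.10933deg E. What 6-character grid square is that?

Offset from 180°W / 90°S: lon 333.1093°, lat 13.7589°.
Field: lon ⌊333.1093/20⌋ = 16 → Q; lat ⌊13.7589/10⌋ = 1 → B.
Square: lon ⌊13.1093/2⌋ = 6; lat ⌊3.7589/1⌋ = 3.
Subsquare: lon ⌊1.1093/0.0833333⌋ = 13 → n; lat ⌊0.7589/0.0416667⌋ = 18 → s.

QB63ns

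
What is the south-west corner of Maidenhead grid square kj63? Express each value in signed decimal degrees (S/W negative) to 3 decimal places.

3.000, 32.000

Field K=10, J=9: +10·20° lon, +9·10° lat → SW at lon 20°, lat 0°.
Square 6, 3: +6·2° lon, +3·1° lat → SW at lon 32°, lat 3°.
latitude 3.000, longitude 32.000.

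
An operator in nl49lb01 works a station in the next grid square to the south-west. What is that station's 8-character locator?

NL49kb90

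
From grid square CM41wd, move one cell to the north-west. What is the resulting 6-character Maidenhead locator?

Longitude subsquare w = 22; −1 → 21 = v.
Latitude subsquare d = 3; +1 → 4 = e.

CM41ve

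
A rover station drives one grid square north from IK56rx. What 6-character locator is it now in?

IK57ra

Latitude subsquare x = 23; +1 → 24, wraps to 0 = a, carry into square.
Latitude square 6; +1 → 7.
The longitude characters are unchanged.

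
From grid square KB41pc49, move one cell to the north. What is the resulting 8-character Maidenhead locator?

Latitude extended square 9; +1 → 10, wraps to 0, carry into subsquare.
Latitude subsquare c = 2; +1 → 3 = d.
The longitude characters are unchanged.

KB41pd40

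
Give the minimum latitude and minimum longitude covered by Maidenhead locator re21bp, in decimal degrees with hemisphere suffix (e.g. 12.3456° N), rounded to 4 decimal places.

48.3750° S, 164.0833° E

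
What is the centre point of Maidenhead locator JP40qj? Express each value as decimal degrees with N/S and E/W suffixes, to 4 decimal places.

60.3958° N, 9.3750° E

Field J=9, P=15: +9·20° lon, +15·10° lat → SW at lon 0°, lat 60°.
Square 4, 0: +4·2° lon, +0·1° lat → SW at lon 8°, lat 60°.
Subsquare q=16, j=9: +16·0.0833333° lon, +9·0.0416667° lat → SW at lon 9.33333°, lat 60.375°.
Cell spans 0.0833333° lon × 0.0416667° lat. Centre is SW corner plus half of each.
latitude 60.3958° N, longitude 9.3750° E.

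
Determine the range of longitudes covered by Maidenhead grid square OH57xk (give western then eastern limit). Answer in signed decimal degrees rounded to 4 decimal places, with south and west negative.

Field O=14, H=7: +14·20° lon, +7·10° lat → SW at lon 100°, lat -20°.
Square 5, 7: +5·2° lon, +7·1° lat → SW at lon 110°, lat -13°.
Subsquare x=23, k=10: +23·0.0833333° lon, +10·0.0416667° lat → SW at lon 111.917°, lat -12.5833°.
Cell spans 0.0833333° lon × 0.0416667° lat.
west 111.9167, east 112.0000.

111.9167, 112.0000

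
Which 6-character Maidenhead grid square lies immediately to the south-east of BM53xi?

BM63ah

Longitude subsquare x = 23; +1 → 24, wraps to 0 = a, carry into square.
Longitude square 5; +1 → 6.
Latitude subsquare i = 8; −1 → 7 = h.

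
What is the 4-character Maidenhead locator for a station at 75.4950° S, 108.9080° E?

OB44

Shift to the Maidenhead origin (180°W, 90°S): lon 288.91, lat 14.50.
Field (20°×10°, letters A–R): lon ⌊288.91/20⌋ = 14 → O; lat ⌊14.50/10⌋ = 1 → B.
Square (2°×1°, digits 0–9): lon ⌊8.91/2⌋ = 4; lat ⌊4.50/1⌋ = 4.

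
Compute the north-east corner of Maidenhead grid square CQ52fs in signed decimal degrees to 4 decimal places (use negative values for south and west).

72.7917, -129.5000

Field C=2, Q=16: +2·20° lon, +16·10° lat → SW at lon -140°, lat 70°.
Square 5, 2: +5·2° lon, +2·1° lat → SW at lon -130°, lat 72°.
Subsquare f=5, s=18: +5·0.0833333° lon, +18·0.0416667° lat → SW at lon -129.583°, lat 72.75°.
Cell spans 0.0833333° lon × 0.0416667° lat. NE corner is SW corner plus one full cell.
latitude 72.7917, longitude -129.5000.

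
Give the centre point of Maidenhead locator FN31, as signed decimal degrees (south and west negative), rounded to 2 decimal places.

Field F=5, N=13: +5·20° lon, +13·10° lat → SW at lon -80°, lat 40°.
Square 3, 1: +3·2° lon, +1·1° lat → SW at lon -74°, lat 41°.
Cell spans 2° lon × 1° lat. Centre is SW corner plus half of each.
latitude 41.50, longitude -73.00.

41.50, -73.00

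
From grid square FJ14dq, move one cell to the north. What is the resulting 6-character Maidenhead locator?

FJ14dr

Latitude subsquare q = 16; +1 → 17 = r.
The longitude characters are unchanged.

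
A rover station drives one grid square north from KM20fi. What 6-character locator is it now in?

Latitude subsquare i = 8; +1 → 9 = j.
The longitude characters are unchanged.

KM20fj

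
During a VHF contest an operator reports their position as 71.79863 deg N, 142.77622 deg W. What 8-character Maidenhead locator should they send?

Add 180° to longitude and 90° to latitude: 37.22378, 161.79863.
Field (20°×10°, letters A–R): 37.22378/20 → 1 → B, 161.79863/10 → 16 → Q; chars BQ.
Square (2°×1°, digits 0–9): 17.22378/2 → 8, 1.79863/1 → 1; chars 81.
Subsquare (5′×2.5′, letters a–x): 1.22378/0.0833333 → 14 → o, 0.79863/0.0416667 → 19 → t; chars ot.
Extended square (30″×15″, digits 0–9): 0.05711/0.00833333 → 6, 0.00696/0.00416667 → 1; chars 61.

BQ81ot61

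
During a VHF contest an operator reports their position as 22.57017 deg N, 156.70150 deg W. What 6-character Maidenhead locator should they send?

BL12pn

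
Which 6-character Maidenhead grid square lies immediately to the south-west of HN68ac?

HN58xb

Longitude subsquare a = 0; −1 → -1, wraps to 23 = x, carry into square.
Longitude square 6; −1 → 5.
Latitude subsquare c = 2; −1 → 1 = b.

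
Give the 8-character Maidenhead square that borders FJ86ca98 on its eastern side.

FJ86da08

Longitude extended square 9; +1 → 10, wraps to 0, carry into subsquare.
Longitude subsquare c = 2; +1 → 3 = d.
The latitude characters are unchanged.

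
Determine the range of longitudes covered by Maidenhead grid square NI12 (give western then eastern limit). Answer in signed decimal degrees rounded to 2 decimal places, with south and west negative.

82.00, 84.00

Field N=13, I=8: +13·20° lon, +8·10° lat → SW at lon 80°, lat -10°.
Square 1, 2: +1·2° lon, +2·1° lat → SW at lon 82°, lat -8°.
Cell spans 2° lon × 1° lat.
west 82.00, east 84.00.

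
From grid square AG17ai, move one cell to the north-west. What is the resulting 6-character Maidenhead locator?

AG07xj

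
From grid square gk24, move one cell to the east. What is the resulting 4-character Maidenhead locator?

Longitude square 2; +1 → 3.
The latitude characters are unchanged.

GK34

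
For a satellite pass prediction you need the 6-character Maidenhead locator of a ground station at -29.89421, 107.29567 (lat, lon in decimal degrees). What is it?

Add 180° to longitude and 90° to latitude: 287.2957, 60.1058.
Field (20°×10°, letters A–R): 287.2957/20 → 14 → O, 60.1058/10 → 6 → G; chars OG.
Square (2°×1°, digits 0–9): 7.2957/2 → 3, 0.1058/1 → 0; chars 30.
Subsquare (5′×2.5′, letters a–x): 1.2957/0.0833333 → 15 → p, 0.1058/0.0416667 → 2 → c; chars pc.

OG30pc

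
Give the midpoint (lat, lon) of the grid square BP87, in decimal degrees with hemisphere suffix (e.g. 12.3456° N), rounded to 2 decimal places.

Field B=1, P=15: +1·20° lon, +15·10° lat → SW at lon -160°, lat 60°.
Square 8, 7: +8·2° lon, +7·1° lat → SW at lon -144°, lat 67°.
Cell spans 2° lon × 1° lat. Centre is SW corner plus half of each.
latitude 67.50° N, longitude 143.00° W.

67.50° N, 143.00° W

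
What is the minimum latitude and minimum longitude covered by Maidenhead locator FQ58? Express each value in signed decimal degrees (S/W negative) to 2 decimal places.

78.00, -70.00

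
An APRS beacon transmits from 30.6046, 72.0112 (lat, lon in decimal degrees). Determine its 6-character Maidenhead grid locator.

MM60ao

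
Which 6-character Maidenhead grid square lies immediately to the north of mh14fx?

MH15fa

Latitude subsquare x = 23; +1 → 24, wraps to 0 = a, carry into square.
Latitude square 4; +1 → 5.
The longitude characters are unchanged.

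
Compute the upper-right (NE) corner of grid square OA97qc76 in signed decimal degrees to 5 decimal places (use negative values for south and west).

Field O=14, A=0: +14·20° lon, +0·10° lat → SW at lon 100°, lat -90°.
Square 9, 7: +9·2° lon, +7·1° lat → SW at lon 118°, lat -83°.
Subsquare q=16, c=2: +16·0.0833333° lon, +2·0.0416667° lat → SW at lon 119.333°, lat -82.9167°.
Extended square 7, 6: +7·0.00833333° lon, +6·0.00416667° lat → SW at lon 119.392°, lat -82.8917°.
Cell spans 0.00833333° lon × 0.00416667° lat. NE corner is SW corner plus one full cell.
latitude -82.88750, longitude 119.40000.

-82.88750, 119.40000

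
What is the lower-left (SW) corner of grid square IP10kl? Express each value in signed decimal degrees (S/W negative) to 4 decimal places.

60.4583, -17.1667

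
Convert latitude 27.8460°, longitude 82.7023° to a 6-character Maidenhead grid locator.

NL17iu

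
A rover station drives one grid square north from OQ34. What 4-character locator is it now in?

OQ35

Latitude square 4; +1 → 5.
The longitude characters are unchanged.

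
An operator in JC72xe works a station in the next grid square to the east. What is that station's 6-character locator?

JC82ae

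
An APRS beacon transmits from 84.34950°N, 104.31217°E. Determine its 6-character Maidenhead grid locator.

OR24di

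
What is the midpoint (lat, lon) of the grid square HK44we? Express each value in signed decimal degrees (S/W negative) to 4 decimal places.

14.1875, -30.1250

Field H=7, K=10: +7·20° lon, +10·10° lat → SW at lon -40°, lat 10°.
Square 4, 4: +4·2° lon, +4·1° lat → SW at lon -32°, lat 14°.
Subsquare w=22, e=4: +22·0.0833333° lon, +4·0.0416667° lat → SW at lon -30.1667°, lat 14.1667°.
Cell spans 0.0833333° lon × 0.0416667° lat. Centre is SW corner plus half of each.
latitude 14.1875, longitude -30.1250.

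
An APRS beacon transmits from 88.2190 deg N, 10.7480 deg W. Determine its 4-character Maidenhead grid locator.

IR48

Offset from 180°W / 90°S: lon 169.25°, lat 178.22°.
Field: lon ⌊169.25/20⌋ = 8 → I; lat ⌊178.22/10⌋ = 17 → R.
Square: lon ⌊9.25/2⌋ = 4; lat ⌊8.22/1⌋ = 8.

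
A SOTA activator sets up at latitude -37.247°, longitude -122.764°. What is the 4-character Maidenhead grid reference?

Add 180° to longitude and 90° to latitude: 57.24, 52.75.
Field: 57.24/20 → 2 → C, 52.75/10 → 5 → F; chars CF.
Square: 17.24/2 → 8, 2.75/1 → 2; chars 82.

CF82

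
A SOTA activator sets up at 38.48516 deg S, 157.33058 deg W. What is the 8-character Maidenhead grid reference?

Add 180° to longitude and 90° to latitude: 22.66942, 51.51484.
Field: lon ⌊22.66942/20⌋ = 1 → B; lat ⌊51.51484/10⌋ = 5 → F.
Square: lon ⌊2.66942/2⌋ = 1; lat ⌊1.51484/1⌋ = 1.
Subsquare: lon ⌊0.66942/0.0833333⌋ = 8 → i; lat ⌊0.51484/0.0416667⌋ = 12 → m.
Extended square: lon ⌊0.00275/0.00833333⌋ = 0; lat ⌊0.01484/0.00416667⌋ = 3.

BF11im03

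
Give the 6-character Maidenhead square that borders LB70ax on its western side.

LB60xx

Longitude subsquare a = 0; −1 → -1, wraps to 23 = x, carry into square.
Longitude square 7; −1 → 6.
The latitude characters are unchanged.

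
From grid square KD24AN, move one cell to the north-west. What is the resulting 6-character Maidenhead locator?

KD14xo

Longitude subsquare a = 0; −1 → -1, wraps to 23 = x, carry into square.
Longitude square 2; −1 → 1.
Latitude subsquare n = 13; +1 → 14 = o.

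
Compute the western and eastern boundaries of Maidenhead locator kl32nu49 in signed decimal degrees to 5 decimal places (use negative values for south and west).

Field K=10, L=11: +10·20° lon, +11·10° lat → SW at lon 20°, lat 20°.
Square 3, 2: +3·2° lon, +2·1° lat → SW at lon 26°, lat 22°.
Subsquare n=13, u=20: +13·0.0833333° lon, +20·0.0416667° lat → SW at lon 27.0833°, lat 22.8333°.
Extended square 4, 9: +4·0.00833333° lon, +9·0.00416667° lat → SW at lon 27.1167°, lat 22.8708°.
Cell spans 0.00833333° lon × 0.00416667° lat.
west 27.11667, east 27.12500.

27.11667, 27.12500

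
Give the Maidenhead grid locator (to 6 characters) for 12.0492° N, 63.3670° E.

Shift to the Maidenhead origin (180°W, 90°S): lon 243.3670, lat 102.0492.
Field (20°×10°, letters A–R): 243.3670/20 → 12 → M, 102.0492/10 → 10 → K; chars MK.
Square (2°×1°, digits 0–9): 3.3670/2 → 1, 2.0492/1 → 2; chars 12.
Subsquare (5′×2.5′, letters a–x): 1.3670/0.0833333 → 16 → q, 0.0492/0.0416667 → 1 → b; chars qb.

MK12qb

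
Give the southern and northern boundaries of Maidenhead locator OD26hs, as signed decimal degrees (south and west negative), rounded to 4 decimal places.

Field O=14, D=3: +14·20° lon, +3·10° lat → SW at lon 100°, lat -60°.
Square 2, 6: +2·2° lon, +6·1° lat → SW at lon 104°, lat -54°.
Subsquare h=7, s=18: +7·0.0833333° lon, +18·0.0416667° lat → SW at lon 104.583°, lat -53.25°.
Cell spans 0.0833333° lon × 0.0416667° lat.
south -53.2500, north -53.2083.

-53.2500, -53.2083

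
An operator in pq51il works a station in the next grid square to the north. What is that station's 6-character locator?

PQ51im

Latitude subsquare l = 11; +1 → 12 = m.
The longitude characters are unchanged.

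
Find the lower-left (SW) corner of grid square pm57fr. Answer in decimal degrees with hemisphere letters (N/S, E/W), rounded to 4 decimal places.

37.7083° N, 130.4167° E

Field P=15, M=12: +15·20° lon, +12·10° lat → SW at lon 120°, lat 30°.
Square 5, 7: +5·2° lon, +7·1° lat → SW at lon 130°, lat 37°.
Subsquare f=5, r=17: +5·0.0833333° lon, +17·0.0416667° lat → SW at lon 130.417°, lat 37.7083°.
latitude 37.7083° N, longitude 130.4167° E.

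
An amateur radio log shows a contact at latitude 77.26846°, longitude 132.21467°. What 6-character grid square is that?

Offset from 180°W / 90°S: lon 312.2147°, lat 167.2685°.
Field: lon ⌊312.2147/20⌋ = 15 → P; lat ⌊167.2685/10⌋ = 16 → Q.
Square: lon ⌊12.2147/2⌋ = 6; lat ⌊7.2685/1⌋ = 7.
Subsquare: lon ⌊0.2147/0.0833333⌋ = 2 → c; lat ⌊0.2685/0.0416667⌋ = 6 → g.

PQ67cg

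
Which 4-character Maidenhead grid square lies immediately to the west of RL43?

RL33

Longitude square 4; −1 → 3.
The latitude characters are unchanged.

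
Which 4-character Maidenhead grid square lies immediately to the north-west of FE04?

EE95

Longitude square 0; −1 → -1, wraps to 9, carry into field.
Longitude field F = 5; −1 → 4 = E.
Latitude square 4; +1 → 5.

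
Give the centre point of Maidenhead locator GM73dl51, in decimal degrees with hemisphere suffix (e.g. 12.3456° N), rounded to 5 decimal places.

33.46458° N, 45.70417° W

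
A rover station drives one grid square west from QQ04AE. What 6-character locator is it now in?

PQ94xe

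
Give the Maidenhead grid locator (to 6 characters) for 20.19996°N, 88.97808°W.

EL50me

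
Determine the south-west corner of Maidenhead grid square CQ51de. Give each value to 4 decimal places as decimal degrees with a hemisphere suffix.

Field C=2, Q=16: +2·20° lon, +16·10° lat → SW at lon -140°, lat 70°.
Square 5, 1: +5·2° lon, +1·1° lat → SW at lon -130°, lat 71°.
Subsquare d=3, e=4: +3·0.0833333° lon, +4·0.0416667° lat → SW at lon -129.75°, lat 71.1667°.
latitude 71.1667° N, longitude 129.7500° W.

71.1667° N, 129.7500° W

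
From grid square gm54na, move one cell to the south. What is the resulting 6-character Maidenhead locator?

Latitude subsquare a = 0; −1 → -1, wraps to 23 = x, carry into square.
Latitude square 4; −1 → 3.
The longitude characters are unchanged.

GM53nx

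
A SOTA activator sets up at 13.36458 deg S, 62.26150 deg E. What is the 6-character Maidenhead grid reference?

MH16dp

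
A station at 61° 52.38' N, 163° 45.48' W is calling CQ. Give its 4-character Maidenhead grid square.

AP81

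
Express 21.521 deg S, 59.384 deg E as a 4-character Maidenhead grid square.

Add 180° to longitude and 90° to latitude: 239.38, 68.48.
Field: lon ⌊239.38/20⌋ = 11 → L; lat ⌊68.48/10⌋ = 6 → G.
Square: lon ⌊19.38/2⌋ = 9; lat ⌊8.48/1⌋ = 8.

LG98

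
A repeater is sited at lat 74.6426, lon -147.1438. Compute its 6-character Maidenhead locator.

BQ64kp

Shift to the Maidenhead origin (180°W, 90°S): lon 32.8562, lat 164.6426.
Field: 32.8562/20 → 1 → B, 164.6426/10 → 16 → Q; chars BQ.
Square: 12.8562/2 → 6, 4.6426/1 → 4; chars 64.
Subsquare: 0.8562/0.0833333 → 10 → k, 0.6426/0.0416667 → 15 → p; chars kp.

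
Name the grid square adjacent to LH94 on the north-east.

Longitude square 9; +1 → 10, wraps to 0, carry into field.
Longitude field L = 11; +1 → 12 = M.
Latitude square 4; +1 → 5.

MH05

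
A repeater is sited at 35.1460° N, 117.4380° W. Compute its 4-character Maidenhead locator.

DM15

Shift to the Maidenhead origin (180°W, 90°S): lon 62.56, lat 125.15.
Field (20°×10°, letters A–R): lon ⌊62.56/20⌋ = 3 → D; lat ⌊125.15/10⌋ = 12 → M.
Square (2°×1°, digits 0–9): lon ⌊2.56/2⌋ = 1; lat ⌊5.15/1⌋ = 5.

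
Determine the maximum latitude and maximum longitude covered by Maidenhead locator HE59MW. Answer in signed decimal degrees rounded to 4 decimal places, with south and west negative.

-40.0417, -28.9167

Field H=7, E=4: +7·20° lon, +4·10° lat → SW at lon -40°, lat -50°.
Square 5, 9: +5·2° lon, +9·1° lat → SW at lon -30°, lat -41°.
Subsquare m=12, w=22: +12·0.0833333° lon, +22·0.0416667° lat → SW at lon -29°, lat -40.0833°.
Cell spans 0.0833333° lon × 0.0416667° lat. NE corner is SW corner plus one full cell.
latitude -40.0417, longitude -28.9167.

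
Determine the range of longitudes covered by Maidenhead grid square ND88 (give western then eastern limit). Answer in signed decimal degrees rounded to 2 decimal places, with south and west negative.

96.00, 98.00

Field N=13, D=3: +13·20° lon, +3·10° lat → SW at lon 80°, lat -60°.
Square 8, 8: +8·2° lon, +8·1° lat → SW at lon 96°, lat -52°.
Cell spans 2° lon × 1° lat.
west 96.00, east 98.00.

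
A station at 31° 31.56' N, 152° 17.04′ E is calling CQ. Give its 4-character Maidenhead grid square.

QM61

Shift to the Maidenhead origin (180°W, 90°S): lon 332.28, lat 121.53.
Field: 332.28/20 → 16 → Q, 121.53/10 → 12 → M; chars QM.
Square: 12.28/2 → 6, 1.53/1 → 1; chars 61.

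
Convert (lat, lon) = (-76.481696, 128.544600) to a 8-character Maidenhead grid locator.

PB43gm54

Offset from 180°W / 90°S: lon 308.54460°, lat 13.51830°.
Field: 308.54460/20 → 15 → P, 13.51830/10 → 1 → B; chars PB.
Square: 8.54460/2 → 4, 3.51830/1 → 3; chars 43.
Subsquare: 0.54460/0.0833333 → 6 → g, 0.51830/0.0416667 → 12 → m; chars gm.
Extended square: 0.04460/0.00833333 → 5, 0.01830/0.00416667 → 4; chars 54.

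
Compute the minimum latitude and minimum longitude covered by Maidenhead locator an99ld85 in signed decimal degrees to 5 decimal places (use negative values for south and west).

49.14583, -161.01667

Field A=0, N=13: +0·20° lon, +13·10° lat → SW at lon -180°, lat 40°.
Square 9, 9: +9·2° lon, +9·1° lat → SW at lon -162°, lat 49°.
Subsquare l=11, d=3: +11·0.0833333° lon, +3·0.0416667° lat → SW at lon -161.083°, lat 49.125°.
Extended square 8, 5: +8·0.00833333° lon, +5·0.00416667° lat → SW at lon -161.017°, lat 49.1458°.
latitude 49.14583, longitude -161.01667.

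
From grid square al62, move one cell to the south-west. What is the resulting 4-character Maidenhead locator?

Longitude square 6; −1 → 5.
Latitude square 2; −1 → 1.

AL51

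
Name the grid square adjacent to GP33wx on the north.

GP34wa

Latitude subsquare x = 23; +1 → 24, wraps to 0 = a, carry into square.
Latitude square 3; +1 → 4.
The longitude characters are unchanged.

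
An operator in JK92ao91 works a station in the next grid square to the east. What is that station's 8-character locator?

JK92bo01

Longitude extended square 9; +1 → 10, wraps to 0, carry into subsquare.
Longitude subsquare a = 0; +1 → 1 = b.
The latitude characters are unchanged.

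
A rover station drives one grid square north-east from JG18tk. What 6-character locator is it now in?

JG18ul

Longitude subsquare t = 19; +1 → 20 = u.
Latitude subsquare k = 10; +1 → 11 = l.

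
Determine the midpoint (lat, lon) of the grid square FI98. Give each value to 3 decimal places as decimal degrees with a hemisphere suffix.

Field F=5, I=8: +5·20° lon, +8·10° lat → SW at lon -80°, lat -10°.
Square 9, 8: +9·2° lon, +8·1° lat → SW at lon -62°, lat -2°.
Cell spans 2° lon × 1° lat. Centre is SW corner plus half of each.
latitude 1.500° S, longitude 61.000° W.

1.500° S, 61.000° W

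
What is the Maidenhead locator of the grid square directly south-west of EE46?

Longitude square 4; −1 → 3.
Latitude square 6; −1 → 5.

EE35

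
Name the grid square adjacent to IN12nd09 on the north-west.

IN12me90

Longitude extended square 0; −1 → -1, wraps to 9, carry into subsquare.
Longitude subsquare n = 13; −1 → 12 = m.
Latitude extended square 9; +1 → 10, wraps to 0, carry into subsquare.
Latitude subsquare d = 3; +1 → 4 = e.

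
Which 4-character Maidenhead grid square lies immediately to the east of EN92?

FN02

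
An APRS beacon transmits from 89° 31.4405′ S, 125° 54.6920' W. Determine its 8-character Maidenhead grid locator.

CA70bl04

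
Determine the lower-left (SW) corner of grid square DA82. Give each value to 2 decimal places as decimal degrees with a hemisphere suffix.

88.00° S, 104.00° W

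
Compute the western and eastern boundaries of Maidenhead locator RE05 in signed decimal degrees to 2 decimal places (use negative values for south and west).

Field R=17, E=4: +17·20° lon, +4·10° lat → SW at lon 160°, lat -50°.
Square 0, 5: +0·2° lon, +5·1° lat → SW at lon 160°, lat -45°.
Cell spans 2° lon × 1° lat.
west 160.00, east 162.00.

160.00, 162.00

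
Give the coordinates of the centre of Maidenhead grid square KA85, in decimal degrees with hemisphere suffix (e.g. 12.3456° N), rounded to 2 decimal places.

Field K=10, A=0: +10·20° lon, +0·10° lat → SW at lon 20°, lat -90°.
Square 8, 5: +8·2° lon, +5·1° lat → SW at lon 36°, lat -85°.
Cell spans 2° lon × 1° lat. Centre is SW corner plus half of each.
latitude 84.50° S, longitude 37.00° E.

84.50° S, 37.00° E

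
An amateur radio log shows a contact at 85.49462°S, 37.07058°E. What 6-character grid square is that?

Shift to the Maidenhead origin (180°W, 90°S): lon 217.0706, lat 4.5054.
Field: lon ⌊217.0706/20⌋ = 10 → K; lat ⌊4.5054/10⌋ = 0 → A.
Square: lon ⌊17.0706/2⌋ = 8; lat ⌊4.5054/1⌋ = 4.
Subsquare: lon ⌊1.0706/0.0833333⌋ = 12 → m; lat ⌊0.5054/0.0416667⌋ = 12 → m.

KA84mm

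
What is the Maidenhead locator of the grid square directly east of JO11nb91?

Longitude extended square 9; +1 → 10, wraps to 0, carry into subsquare.
Longitude subsquare n = 13; +1 → 14 = o.
The latitude characters are unchanged.

JO11ob01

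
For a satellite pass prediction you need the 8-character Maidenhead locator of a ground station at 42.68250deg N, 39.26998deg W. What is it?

HN02iq73

Shift to the Maidenhead origin (180°W, 90°S): lon 140.73002, lat 132.68250.
Field: lon ⌊140.73002/20⌋ = 7 → H; lat ⌊132.68250/10⌋ = 13 → N.
Square: lon ⌊0.73002/2⌋ = 0; lat ⌊2.68250/1⌋ = 2.
Subsquare: lon ⌊0.73002/0.0833333⌋ = 8 → i; lat ⌊0.68250/0.0416667⌋ = 16 → q.
Extended square: lon ⌊0.06335/0.00833333⌋ = 7; lat ⌊0.01583/0.00416667⌋ = 3.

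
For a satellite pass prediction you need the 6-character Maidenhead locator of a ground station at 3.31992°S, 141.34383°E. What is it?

Shift to the Maidenhead origin (180°W, 90°S): lon 321.3438, lat 86.6801.
Field: 321.3438/20 → 16 → Q, 86.6801/10 → 8 → I; chars QI.
Square: 1.3438/2 → 0, 6.6801/1 → 6; chars 06.
Subsquare: 1.3438/0.0833333 → 16 → q, 0.6801/0.0416667 → 16 → q; chars qq.

QI06qq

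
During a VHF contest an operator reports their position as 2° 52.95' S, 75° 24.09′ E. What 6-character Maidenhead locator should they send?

MI77qc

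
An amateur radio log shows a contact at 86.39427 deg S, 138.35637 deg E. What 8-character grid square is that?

Add 180° to longitude and 90° to latitude: 318.35637, 3.60573.
Field (20°×10°, letters A–R): 318.35637/20 → 15 → P, 3.60573/10 → 0 → A; chars PA.
Square (2°×1°, digits 0–9): 18.35637/2 → 9, 3.60573/1 → 3; chars 93.
Subsquare (5′×2.5′, letters a–x): 0.35637/0.0833333 → 4 → e, 0.60573/0.0416667 → 14 → o; chars eo.
Extended square (30″×15″, digits 0–9): 0.02304/0.00833333 → 2, 0.02240/0.00416667 → 5; chars 25.

PA93eo25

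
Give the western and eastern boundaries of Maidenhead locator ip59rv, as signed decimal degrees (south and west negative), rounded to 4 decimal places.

-8.5833, -8.5000

Field I=8, P=15: +8·20° lon, +15·10° lat → SW at lon -20°, lat 60°.
Square 5, 9: +5·2° lon, +9·1° lat → SW at lon -10°, lat 69°.
Subsquare r=17, v=21: +17·0.0833333° lon, +21·0.0416667° lat → SW at lon -8.58333°, lat 69.875°.
Cell spans 0.0833333° lon × 0.0416667° lat.
west -8.5833, east -8.5000.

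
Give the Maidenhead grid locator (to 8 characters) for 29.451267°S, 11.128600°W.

Add 180° to longitude and 90° to latitude: 168.87140, 60.54873.
Field: lon ⌊168.87140/20⌋ = 8 → I; lat ⌊60.54873/10⌋ = 6 → G.
Square: lon ⌊8.87140/2⌋ = 4; lat ⌊0.54873/1⌋ = 0.
Subsquare: lon ⌊0.87140/0.0833333⌋ = 10 → k; lat ⌊0.54873/0.0416667⌋ = 13 → n.
Extended square: lon ⌊0.03807/0.00833333⌋ = 4; lat ⌊0.00707/0.00416667⌋ = 1.

IG40kn41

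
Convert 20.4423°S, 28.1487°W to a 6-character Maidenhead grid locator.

HG59wn

Offset from 180°W / 90°S: lon 151.8513°, lat 69.5577°.
Field: 151.8513/20 → 7 → H, 69.5577/10 → 6 → G; chars HG.
Square: 11.8513/2 → 5, 9.5577/1 → 9; chars 59.
Subsquare: 1.8513/0.0833333 → 22 → w, 0.5577/0.0416667 → 13 → n; chars wn.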